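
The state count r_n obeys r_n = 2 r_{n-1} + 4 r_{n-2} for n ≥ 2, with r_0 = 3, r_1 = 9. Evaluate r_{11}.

1158144

r_2 = 2*9 + 4*3 = 30
r_3 = 2*30 + 4*9 = 96
r_4 = 2*96 + 4*30 = 312
r_5 = 2*312 + 4*96 = 1008
r_6 = 2*1008 + 4*312 = 3264
r_7 = 2*3264 + 4*1008 = 10560
r_8 = 2*10560 + 4*3264 = 34176
r_9 = 2*34176 + 4*10560 = 110592
r_{10} = 2*110592 + 4*34176 = 357888
r_{11} = 2*357888 + 4*110592 = 1158144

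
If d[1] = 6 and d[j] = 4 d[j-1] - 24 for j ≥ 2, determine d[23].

-35184372088824

The fixed point is -24/(1 - 4) = 8, so d[j] - 8 = 4(d[j-1] - 8).
Hence d[j] = -2·4^{j-1} + 8.
d[23] = -2·4^{22} + 8 = -2·17592186044416 + 8 = -35184372088824.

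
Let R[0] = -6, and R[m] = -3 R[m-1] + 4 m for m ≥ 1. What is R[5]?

R[1] = -3(-6) + 4 = 22
R[2] = -3(22) + 8 = -58
R[3] = -3(-58) + 12 = 186
R[4] = -3(186) + 16 = -542
R[5] = -3(-542) + 20 = 1646

1646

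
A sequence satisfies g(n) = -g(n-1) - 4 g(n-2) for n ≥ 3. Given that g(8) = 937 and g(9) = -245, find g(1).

7

Rearranging, g(n-2) = (g(n) + g(n-1)) / -4.
g(7) = (-245 + 937) / -4 = 692/-4 = -173
g(6) = (937 + (-173)) / -4 = 764/-4 = -191
g(5) = (-173 + (-191)) / -4 = -364/-4 = 91
g(4) = (-191 + 91) / -4 = -100/-4 = 25
g(3) = (91 + 25) / -4 = 116/-4 = -29
g(2) = (25 + (-29)) / -4 = -4/-4 = 1
g(1) = (-29 + 1) / -4 = -28/-4 = 7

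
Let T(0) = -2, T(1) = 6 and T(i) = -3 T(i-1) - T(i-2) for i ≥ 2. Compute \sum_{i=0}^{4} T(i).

T(2) = -3*6 - (-2) = -16
T(3) = -3*(-16) - 6 = 42
T(4) = -3*42 - (-16) = -110
Sum = (-2) + 6 + (-16) + 42 + (-110) = -80

-80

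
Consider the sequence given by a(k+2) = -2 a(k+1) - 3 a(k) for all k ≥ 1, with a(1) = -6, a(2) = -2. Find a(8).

a(3) = -2(-2) - 3(-6) = 22
a(4) = -2(22) - 3(-2) = -38
a(5) = -2(-38) - 3(22) = 10
a(6) = -2(10) - 3(-38) = 94
a(7) = -2(94) - 3(10) = -218
a(8) = -2(-218) - 3(94) = 154

154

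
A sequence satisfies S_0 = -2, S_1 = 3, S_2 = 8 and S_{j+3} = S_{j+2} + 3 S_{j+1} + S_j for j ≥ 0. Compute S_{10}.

7952

S_3 = 8 + 3*3 + (-2) = 15
S_4 = 15 + 3*8 + 3 = 42
S_5 = 42 + 3*15 + 8 = 95
S_6 = 95 + 3*42 + 15 = 236
S_7 = 236 + 3*95 + 42 = 563
S_8 = 563 + 3*236 + 95 = 1366
S_9 = 1366 + 3*563 + 236 = 3291
S_{10} = 3291 + 3*1366 + 563 = 7952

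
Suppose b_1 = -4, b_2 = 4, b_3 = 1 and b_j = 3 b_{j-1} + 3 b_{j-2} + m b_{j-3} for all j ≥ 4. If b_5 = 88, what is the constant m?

b_4 = 15 - 4m
b_5 = 48 - 8m
So 48 - 8m = 88, giving m = -5.

-5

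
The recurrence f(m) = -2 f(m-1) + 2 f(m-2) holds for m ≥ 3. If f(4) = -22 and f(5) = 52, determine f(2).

Rearranging, f(m-2) = (f(m) + 2 f(m-1)) / 2.
f(3) = (52 + 2·(-22)) / 2 = 8/2 = 4
f(2) = (-22 + 2·4) / 2 = -14/2 = -7

-7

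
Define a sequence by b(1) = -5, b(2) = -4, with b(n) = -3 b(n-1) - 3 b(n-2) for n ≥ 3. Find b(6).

b(3) = -3*(-4) - 3*(-5) = 27
b(4) = -3*27 - 3*(-4) = -69
b(5) = -3*(-69) - 3*27 = 126
b(6) = -3*126 - 3*(-69) = -171

-171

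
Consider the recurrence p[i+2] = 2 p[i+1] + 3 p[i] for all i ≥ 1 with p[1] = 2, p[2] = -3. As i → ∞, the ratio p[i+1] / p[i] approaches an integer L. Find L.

The characteristic equation is r^2 - 2r - 3 = 0, which factors as (r - 3)(r + 1) = 0.
So the roots are 3 and -1. Since |3| > |-1| and the coefficient of 3^i is non-zero, the ratio tends to 3.

3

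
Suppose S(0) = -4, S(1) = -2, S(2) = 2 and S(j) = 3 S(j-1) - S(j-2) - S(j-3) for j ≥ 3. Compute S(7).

572

S(3) = 3*2 - (-2) - (-4) = 12
S(4) = 3*12 - 2 - (-2) = 36
S(5) = 3*36 - 12 - 2 = 94
S(6) = 3*94 - 36 - 12 = 234
S(7) = 3*234 - 94 - 36 = 572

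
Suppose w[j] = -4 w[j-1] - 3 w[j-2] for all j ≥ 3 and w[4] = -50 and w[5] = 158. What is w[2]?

-2

Rearranging, w[j-2] = (w[j] + 4 w[j-1]) / -3.
w[3] = (158 + 4*(-50)) / -3 = -42/-3 = 14
w[2] = (-50 + 4*14) / -3 = 6/-3 = -2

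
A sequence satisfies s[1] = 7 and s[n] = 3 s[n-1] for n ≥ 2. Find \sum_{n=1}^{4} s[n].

s[2] = 3*7 = 21
s[3] = 3*21 = 63
s[4] = 3*63 = 189
Sum = 7 + 21 + 63 + 189 = 280

280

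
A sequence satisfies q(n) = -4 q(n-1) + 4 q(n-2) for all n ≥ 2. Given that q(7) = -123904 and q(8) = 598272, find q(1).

-4

Rearranging, q(n-2) = (q(n) + 4 q(n-1)) / 4.
q(6) = (598272 + 4(-123904)) / 4 = 102656/4 = 25664
q(5) = (-123904 + 4(25664)) / 4 = -21248/4 = -5312
q(4) = (25664 + 4(-5312)) / 4 = 4416/4 = 1104
q(3) = (-5312 + 4(1104)) / 4 = -896/4 = -224
q(2) = (1104 + 4(-224)) / 4 = 208/4 = 52
q(1) = (-224 + 4(52)) / 4 = -16/4 = -4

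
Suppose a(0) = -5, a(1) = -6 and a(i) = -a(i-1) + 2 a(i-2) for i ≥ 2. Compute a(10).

a(2) = -(-6) + 2(-5) = -4
a(3) = -(-4) + 2(-6) = -8
a(4) = -(-8) + 2(-4) = 0
a(5) = -0 + 2(-8) = -16
a(6) = -(-16) + 2(0) = 16
a(7) = -16 + 2(-16) = -48
a(8) = -(-48) + 2(16) = 80
a(9) = -80 + 2(-48) = -176
a(10) = -(-176) + 2(80) = 336

336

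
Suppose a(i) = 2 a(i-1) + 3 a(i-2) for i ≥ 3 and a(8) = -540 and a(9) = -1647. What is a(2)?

6

Rearranging, a(i-2) = (a(i) - 2 a(i-1)) / 3.
a(7) = (-1647 - 2*(-540)) / 3 = -567/3 = -189
a(6) = (-540 - 2*(-189)) / 3 = -162/3 = -54
a(5) = (-189 - 2*(-54)) / 3 = -81/3 = -27
a(4) = (-54 - 2*(-27)) / 3 = 0/3 = 0
a(3) = (-27 - 2*0) / 3 = -27/3 = -9
a(2) = (0 - 2*(-9)) / 3 = 18/3 = 6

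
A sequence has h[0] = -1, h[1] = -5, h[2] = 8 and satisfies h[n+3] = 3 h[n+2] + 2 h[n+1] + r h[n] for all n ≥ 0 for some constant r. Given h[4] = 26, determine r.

4

h[3] = 14 - r
h[4] = 58 - 8r
So 58 - 8r = 26, giving r = 4.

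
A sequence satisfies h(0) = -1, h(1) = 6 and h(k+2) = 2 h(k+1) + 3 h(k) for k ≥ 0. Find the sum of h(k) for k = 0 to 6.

1364

h(2) = 2·6 + 3·(-1) = 9
h(3) = 2·9 + 3·6 = 36
h(4) = 2·36 + 3·9 = 99
h(5) = 2·99 + 3·36 = 306
h(6) = 2·306 + 3·99 = 909
Sum = (-1) + 6 + 9 + 36 + 99 + 306 + 909 = 1364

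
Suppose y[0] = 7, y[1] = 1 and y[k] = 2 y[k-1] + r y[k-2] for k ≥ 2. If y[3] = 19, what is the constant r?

y[2] = 2 + 7r
y[3] = 4 + 15r
So 4 + 15r = 19, giving r = 1.

1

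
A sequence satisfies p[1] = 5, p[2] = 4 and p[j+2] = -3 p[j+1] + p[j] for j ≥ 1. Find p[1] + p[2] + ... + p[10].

p[3] = -3*4 + 5 = -7
p[4] = -3*(-7) + 4 = 25
p[5] = -3*25 + (-7) = -82
p[6] = -3*(-82) + 25 = 271
p[7] = -3*271 + (-82) = -895
p[8] = -3*(-895) + 271 = 2956
p[9] = -3*2956 + (-895) = -9763
p[10] = -3*(-9763) + 2956 = 32245
Sum = 5 + 4 + (-7) + 25 + (-82) + 271 + (-895) + 2956 + (-9763) + 32245 = 24759

24759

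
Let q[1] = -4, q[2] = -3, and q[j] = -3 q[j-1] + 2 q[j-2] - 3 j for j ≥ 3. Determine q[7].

q[3] = -3*(-3) + 2*(-4) - 9 = -8
q[4] = -3*(-8) + 2*(-3) - 12 = 6
q[5] = -3*6 + 2*(-8) - 15 = -49
q[6] = -3*(-49) + 2*6 - 18 = 141
q[7] = -3*141 + 2*(-49) - 21 = -542

-542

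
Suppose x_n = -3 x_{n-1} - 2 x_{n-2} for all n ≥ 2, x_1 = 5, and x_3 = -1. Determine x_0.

Let x_0 = y.
x_2 = -15 - 2y
x_3 = 35 + 6y
So 35 + 6y = -1, giving y = -6.

-6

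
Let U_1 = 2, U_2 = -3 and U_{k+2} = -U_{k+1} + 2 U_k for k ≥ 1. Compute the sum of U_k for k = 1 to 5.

20

U_3 = -(-3) + 2*2 = 7
U_4 = -7 + 2*(-3) = -13
U_5 = -(-13) + 2*7 = 27
Sum = 2 + (-3) + 7 + (-13) + 27 = 20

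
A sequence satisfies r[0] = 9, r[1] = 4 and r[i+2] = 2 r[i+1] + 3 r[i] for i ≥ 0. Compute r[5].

r[2] = 2*4 + 3*9 = 35
r[3] = 2*35 + 3*4 = 82
r[4] = 2*82 + 3*35 = 269
r[5] = 2*269 + 3*82 = 784

784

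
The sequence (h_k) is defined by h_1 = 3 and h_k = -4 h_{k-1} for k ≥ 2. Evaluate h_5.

h_2 = -4·3 = -12
h_3 = -4·(-12) = 48
h_4 = -4·48 = -192
h_5 = -4·(-192) = 768

768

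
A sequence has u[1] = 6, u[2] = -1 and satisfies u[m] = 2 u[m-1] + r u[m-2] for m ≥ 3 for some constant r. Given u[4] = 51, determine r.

5

u[3] = -2 + 6r
u[4] = -4 + 11r
So -4 + 11r = 51, giving r = 5.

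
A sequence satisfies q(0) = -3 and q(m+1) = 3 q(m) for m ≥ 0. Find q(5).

q(1) = 3(-3) = -9
q(2) = 3(-9) = -27
q(3) = 3(-27) = -81
q(4) = 3(-81) = -243
q(5) = 3(-243) = -729

-729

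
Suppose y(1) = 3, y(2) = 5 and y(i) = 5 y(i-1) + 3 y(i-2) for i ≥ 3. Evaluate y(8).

y(3) = 5(5) + 3(3) = 34
y(4) = 5(34) + 3(5) = 185
y(5) = 5(185) + 3(34) = 1027
y(6) = 5(1027) + 3(185) = 5690
y(7) = 5(5690) + 3(1027) = 31531
y(8) = 5(31531) + 3(5690) = 174725

174725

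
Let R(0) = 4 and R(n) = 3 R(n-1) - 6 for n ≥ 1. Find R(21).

10460353206

The fixed point is -6/(1 - 3) = 3, so R(n) - 3 = 3(R(n-1) - 3).
Hence R(n) = 1·3^n + 3.
R(21) = 1·3^{21} + 3 = 1·10460353203 + 3 = 10460353206.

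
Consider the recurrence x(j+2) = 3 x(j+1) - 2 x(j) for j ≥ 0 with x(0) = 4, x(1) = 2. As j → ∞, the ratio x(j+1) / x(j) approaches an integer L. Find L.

2

The characteristic equation is r^2 - 3r + 2 = 0, which factors as (r - 2)(r - 1) = 0.
So the roots are 2 and 1. Since |2| > |1| and the coefficient of 2^j is non-zero, the ratio tends to 2.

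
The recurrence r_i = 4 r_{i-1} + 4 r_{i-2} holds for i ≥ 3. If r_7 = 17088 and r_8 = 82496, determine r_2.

Rearranging, r_{i-2} = (r_i - 4 r_{i-1}) / 4.
r_6 = (82496 - 4*17088) / 4 = 14144/4 = 3536
r_5 = (17088 - 4*3536) / 4 = 2944/4 = 736
r_4 = (3536 - 4*736) / 4 = 592/4 = 148
r_3 = (736 - 4*148) / 4 = 144/4 = 36
r_2 = (148 - 4*36) / 4 = 4/4 = 1

1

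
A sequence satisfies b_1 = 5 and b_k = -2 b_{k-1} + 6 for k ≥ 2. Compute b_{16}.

-98302

The fixed point is 6/(1 + 2) = 2, so b_k - 2 = -2(b_{k-1} - 2).
Hence b_k = 3·(-2)^{k-1} + 2.
b_{16} = 3·(-2)^{15} + 2 = 3·-32768 + 2 = -98302.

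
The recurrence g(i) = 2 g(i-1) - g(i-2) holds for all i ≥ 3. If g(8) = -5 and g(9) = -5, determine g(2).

-5

Rearranging, g(i-2) = -(g(i) - 2 g(i-1)).
g(7) = -(-5 - 2·(-5)) = -5
g(6) = -(-5 - 2·(-5)) = -5
g(5) = -(-5 - 2·(-5)) = -5
g(4) = -(-5 - 2·(-5)) = -5
g(3) = -(-5 - 2·(-5)) = -5
g(2) = -(-5 - 2·(-5)) = -5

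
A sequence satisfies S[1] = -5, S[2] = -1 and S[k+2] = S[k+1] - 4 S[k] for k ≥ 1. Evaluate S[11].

-3725

S[3] = (-1) - 4·(-5) = 19
S[4] = 19 - 4·(-1) = 23
S[5] = 23 - 4·19 = -53
S[6] = (-53) - 4·23 = -145
S[7] = (-145) - 4·(-53) = 67
S[8] = 67 - 4·(-145) = 647
S[9] = 647 - 4·67 = 379
S[10] = 379 - 4·647 = -2209
S[11] = (-2209) - 4·379 = -3725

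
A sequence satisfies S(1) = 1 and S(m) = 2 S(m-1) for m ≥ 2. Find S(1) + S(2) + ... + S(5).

S(2) = 2·1 = 2
S(3) = 2·2 = 4
S(4) = 2·4 = 8
S(5) = 2·8 = 16
Sum = 1 + 2 + 4 + 8 + 16 = 31

31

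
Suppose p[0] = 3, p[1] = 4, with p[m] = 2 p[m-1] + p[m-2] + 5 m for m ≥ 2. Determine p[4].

p[2] = 2(4) + 3 + 10 = 21
p[3] = 2(21) + 4 + 15 = 61
p[4] = 2(61) + 21 + 20 = 163

163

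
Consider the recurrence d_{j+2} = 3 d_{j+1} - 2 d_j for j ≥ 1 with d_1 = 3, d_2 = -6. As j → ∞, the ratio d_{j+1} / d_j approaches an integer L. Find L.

2

The characteristic equation is r^2 - 3r + 2 = 0, which factors as (r - 2)(r - 1) = 0.
So the roots are 2 and 1. Since |2| > |1| and the coefficient of 2^j is non-zero, the ratio tends to 2.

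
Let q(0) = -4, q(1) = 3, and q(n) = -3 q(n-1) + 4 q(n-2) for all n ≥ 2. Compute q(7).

22935

q(2) = -3·3 + 4·(-4) = -25
q(3) = -3·(-25) + 4·3 = 87
q(4) = -3·87 + 4·(-25) = -361
q(5) = -3·(-361) + 4·87 = 1431
q(6) = -3·1431 + 4·(-361) = -5737
q(7) = -3·(-5737) + 4·1431 = 22935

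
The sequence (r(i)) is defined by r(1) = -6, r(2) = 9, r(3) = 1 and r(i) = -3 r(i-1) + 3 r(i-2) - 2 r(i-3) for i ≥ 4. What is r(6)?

475

r(4) = -3(1) + 3(9) - 2(-6) = 36
r(5) = -3(36) + 3(1) - 2(9) = -123
r(6) = -3(-123) + 3(36) - 2(1) = 475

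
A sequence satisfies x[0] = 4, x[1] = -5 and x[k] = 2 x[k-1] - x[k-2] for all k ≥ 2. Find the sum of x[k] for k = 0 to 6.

-161

x[2] = 2*(-5) - 4 = -14
x[3] = 2*(-14) - (-5) = -23
x[4] = 2*(-23) - (-14) = -32
x[5] = 2*(-32) - (-23) = -41
x[6] = 2*(-41) - (-32) = -50
Sum = 4 + (-5) + (-14) + (-23) + (-32) + (-41) + (-50) = -161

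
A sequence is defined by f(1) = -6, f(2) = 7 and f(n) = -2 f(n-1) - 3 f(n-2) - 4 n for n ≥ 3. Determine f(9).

f(3) = -2*7 - 3*(-6) - 12 = -8
f(4) = -2*(-8) - 3*7 - 16 = -21
f(5) = -2*(-21) - 3*(-8) - 20 = 46
f(6) = -2*46 - 3*(-21) - 24 = -53
f(7) = -2*(-53) - 3*46 - 28 = -60
f(8) = -2*(-60) - 3*(-53) - 32 = 247
f(9) = -2*247 - 3*(-60) - 36 = -350

-350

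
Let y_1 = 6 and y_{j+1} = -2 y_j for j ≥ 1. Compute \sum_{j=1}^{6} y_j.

-126

y_2 = -2(6) = -12
y_3 = -2(-12) = 24
y_4 = -2(24) = -48
y_5 = -2(-48) = 96
y_6 = -2(96) = -192
Sum = 6 + (-12) + 24 + (-48) + 96 + (-192) = -126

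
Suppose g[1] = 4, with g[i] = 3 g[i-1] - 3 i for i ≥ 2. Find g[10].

g[2] = 3*4 - 6 = 6
g[3] = 3*6 - 9 = 9
g[4] = 3*9 - 12 = 15
g[5] = 3*15 - 15 = 30
g[6] = 3*30 - 18 = 72
g[7] = 3*72 - 21 = 195
g[8] = 3*195 - 24 = 561
g[9] = 3*561 - 27 = 1656
g[10] = 3*1656 - 30 = 4938

4938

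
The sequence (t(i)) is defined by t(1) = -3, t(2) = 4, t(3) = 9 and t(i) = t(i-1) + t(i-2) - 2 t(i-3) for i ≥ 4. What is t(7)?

t(4) = 9 + 4 - 2(-3) = 19
t(5) = 19 + 9 - 2(4) = 20
t(6) = 20 + 19 - 2(9) = 21
t(7) = 21 + 20 - 2(19) = 3

3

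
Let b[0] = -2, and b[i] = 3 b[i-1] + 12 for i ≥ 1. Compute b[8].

26238

b[1] = 3·(-2) + 12 = 6
b[2] = 3·6 + 12 = 30
b[3] = 3·30 + 12 = 102
b[4] = 3·102 + 12 = 318
b[5] = 3·318 + 12 = 966
b[6] = 3·966 + 12 = 2910
b[7] = 3·2910 + 12 = 8742
b[8] = 3·8742 + 12 = 26238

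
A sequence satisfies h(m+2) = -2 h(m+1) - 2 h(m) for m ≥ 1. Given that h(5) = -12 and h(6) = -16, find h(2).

Rearranging, h(m-2) = (h(m) + 2 h(m-1)) / -2.
h(4) = (-16 + 2(-12)) / -2 = -40/-2 = 20
h(3) = (-12 + 2(20)) / -2 = 28/-2 = -14
h(2) = (20 + 2(-14)) / -2 = -8/-2 = 4

4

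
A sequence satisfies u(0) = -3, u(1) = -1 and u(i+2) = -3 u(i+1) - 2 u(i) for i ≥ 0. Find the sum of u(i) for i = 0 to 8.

677

u(2) = -3·(-1) - 2·(-3) = 9
u(3) = -3·9 - 2·(-1) = -25
u(4) = -3·(-25) - 2·9 = 57
u(5) = -3·57 - 2·(-25) = -121
u(6) = -3·(-121) - 2·57 = 249
u(7) = -3·249 - 2·(-121) = -505
u(8) = -3·(-505) - 2·249 = 1017
Sum = (-3) + (-1) + 9 + (-25) + 57 + (-121) + 249 + (-505) + 1017 = 677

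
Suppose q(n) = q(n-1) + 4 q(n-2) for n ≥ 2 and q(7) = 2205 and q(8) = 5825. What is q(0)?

Rearranging, q(n-2) = (q(n) - q(n-1)) / 4.
q(6) = (5825 - 2205) / 4 = 3620/4 = 905
q(5) = (2205 - 905) / 4 = 1300/4 = 325
q(4) = (905 - 325) / 4 = 580/4 = 145
q(3) = (325 - 145) / 4 = 180/4 = 45
q(2) = (145 - 45) / 4 = 100/4 = 25
q(1) = (45 - 25) / 4 = 20/4 = 5
q(0) = (25 - 5) / 4 = 20/4 = 5

5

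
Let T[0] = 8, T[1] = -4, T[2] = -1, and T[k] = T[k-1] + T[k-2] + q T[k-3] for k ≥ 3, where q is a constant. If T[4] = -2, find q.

T[3] = -5 + 8q
T[4] = -6 + 4q
So -6 + 4q = -2, giving q = 1.

1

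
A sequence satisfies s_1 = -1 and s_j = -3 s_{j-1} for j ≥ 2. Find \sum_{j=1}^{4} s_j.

20

s_2 = -3·(-1) = 3
s_3 = -3·3 = -9
s_4 = -3·(-9) = 27
Sum = (-1) + 3 + (-9) + 27 = 20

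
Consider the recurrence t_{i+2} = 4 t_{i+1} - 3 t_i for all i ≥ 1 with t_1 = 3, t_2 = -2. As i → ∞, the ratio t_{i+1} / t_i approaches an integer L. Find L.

The characteristic equation is r^2 - 4r + 3 = 0, which factors as (r - 3)(r - 1) = 0.
So the roots are 3 and 1. Since |3| > |1| and the coefficient of 3^i is non-zero, the ratio tends to 3.

3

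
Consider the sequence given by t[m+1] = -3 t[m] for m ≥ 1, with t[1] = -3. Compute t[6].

t[2] = -3(-3) = 9
t[3] = -3(9) = -27
t[4] = -3(-27) = 81
t[5] = -3(81) = -243
t[6] = -3(-243) = 729

729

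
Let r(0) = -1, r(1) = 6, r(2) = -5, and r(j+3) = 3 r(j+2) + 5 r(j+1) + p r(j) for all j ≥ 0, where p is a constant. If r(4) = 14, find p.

r(3) = 15 - p
r(4) = 20 + 3p
So 20 + 3p = 14, giving p = -2.

-2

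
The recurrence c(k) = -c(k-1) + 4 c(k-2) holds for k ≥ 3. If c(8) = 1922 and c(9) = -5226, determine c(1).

Rearranging, c(k-2) = (c(k) + c(k-1)) / 4.
c(7) = (-5226 + 1922) / 4 = -3304/4 = -826
c(6) = (1922 + (-826)) / 4 = 1096/4 = 274
c(5) = (-826 + 274) / 4 = -552/4 = -138
c(4) = (274 + (-138)) / 4 = 136/4 = 34
c(3) = (-138 + 34) / 4 = -104/4 = -26
c(2) = (34 + (-26)) / 4 = 8/4 = 2
c(1) = (-26 + 2) / 4 = -24/4 = -6

-6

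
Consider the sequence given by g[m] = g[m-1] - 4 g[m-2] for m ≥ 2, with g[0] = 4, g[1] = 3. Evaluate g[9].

1391

g[2] = 3 - 4*4 = -13
g[3] = (-13) - 4*3 = -25
g[4] = (-25) - 4*(-13) = 27
g[5] = 27 - 4*(-25) = 127
g[6] = 127 - 4*27 = 19
g[7] = 19 - 4*127 = -489
g[8] = (-489) - 4*19 = -565
g[9] = (-565) - 4*(-489) = 1391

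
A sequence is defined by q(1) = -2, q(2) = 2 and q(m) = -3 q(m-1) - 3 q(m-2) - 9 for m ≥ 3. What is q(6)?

9

q(3) = -3*2 - 3*(-2) - 9 = -9
q(4) = -3*(-9) - 3*2 - 9 = 12
q(5) = -3*12 - 3*(-9) - 9 = -18
q(6) = -3*(-18) - 3*12 - 9 = 9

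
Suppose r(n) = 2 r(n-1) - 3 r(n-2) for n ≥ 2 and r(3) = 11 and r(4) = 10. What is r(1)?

-1

Rearranging, r(n-2) = (r(n) - 2 r(n-1)) / -3.
r(2) = (10 - 2*11) / -3 = -12/-3 = 4
r(1) = (11 - 2*4) / -3 = 3/-3 = -1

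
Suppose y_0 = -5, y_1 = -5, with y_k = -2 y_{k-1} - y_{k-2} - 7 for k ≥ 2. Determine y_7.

-44

y_2 = -2*(-5) - (-5) - 7 = 8
y_3 = -2*8 - (-5) - 7 = -18
y_4 = -2*(-18) - 8 - 7 = 21
y_5 = -2*21 - (-18) - 7 = -31
y_6 = -2*(-31) - 21 - 7 = 34
y_7 = -2*34 - (-31) - 7 = -44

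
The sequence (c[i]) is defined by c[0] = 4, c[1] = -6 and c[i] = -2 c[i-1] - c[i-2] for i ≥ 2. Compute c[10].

c[2] = -2*(-6) - 4 = 8
c[3] = -2*8 - (-6) = -10
c[4] = -2*(-10) - 8 = 12
c[5] = -2*12 - (-10) = -14
c[6] = -2*(-14) - 12 = 16
c[7] = -2*16 - (-14) = -18
c[8] = -2*(-18) - 16 = 20
c[9] = -2*20 - (-18) = -22
c[10] = -2*(-22) - 20 = 24

24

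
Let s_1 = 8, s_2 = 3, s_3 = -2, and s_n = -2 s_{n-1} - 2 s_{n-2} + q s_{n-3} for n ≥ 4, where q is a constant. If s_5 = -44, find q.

4

s_4 = -2 + 8q
s_5 = 8 - 13q
So 8 - 13q = -44, giving q = 4.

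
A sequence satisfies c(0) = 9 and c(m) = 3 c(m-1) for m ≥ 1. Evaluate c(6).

c(1) = 3*9 = 27
c(2) = 3*27 = 81
c(3) = 3*81 = 243
c(4) = 3*243 = 729
c(5) = 3*729 = 2187
c(6) = 3*2187 = 6561

6561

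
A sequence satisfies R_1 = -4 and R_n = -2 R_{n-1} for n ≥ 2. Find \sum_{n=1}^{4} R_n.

20

R_2 = -2·(-4) = 8
R_3 = -2·8 = -16
R_4 = -2·(-16) = 32
Sum = (-4) + 8 + (-16) + 32 = 20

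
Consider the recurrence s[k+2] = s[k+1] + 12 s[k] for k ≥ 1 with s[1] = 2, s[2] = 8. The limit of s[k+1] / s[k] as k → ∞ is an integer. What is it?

The characteristic equation is r^2 - r - 12 = 0, which factors as (r - 4)(r + 3) = 0.
So the roots are 4 and -3. Since |4| > |-3| and the coefficient of 4^k is non-zero, the ratio tends to 4.

4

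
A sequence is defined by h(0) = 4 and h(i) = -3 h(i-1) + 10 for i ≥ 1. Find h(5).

h(1) = -3(4) + 10 = -2
h(2) = -3(-2) + 10 = 16
h(3) = -3(16) + 10 = -38
h(4) = -3(-38) + 10 = 124
h(5) = -3(124) + 10 = -362

-362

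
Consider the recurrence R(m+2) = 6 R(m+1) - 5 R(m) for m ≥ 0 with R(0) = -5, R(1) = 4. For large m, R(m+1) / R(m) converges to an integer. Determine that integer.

5

The characteristic equation is r^2 - 6r + 5 = 0, which factors as (r - 5)(r - 1) = 0.
So the roots are 5 and 1. Since |5| > |1| and the coefficient of 5^m is non-zero, the ratio tends to 5.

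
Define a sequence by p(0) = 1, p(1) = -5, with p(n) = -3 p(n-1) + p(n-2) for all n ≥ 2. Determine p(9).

p(2) = -3(-5) + 1 = 16
p(3) = -3(16) + (-5) = -53
p(4) = -3(-53) + 16 = 175
p(5) = -3(175) + (-53) = -578
p(6) = -3(-578) + 175 = 1909
p(7) = -3(1909) + (-578) = -6305
p(8) = -3(-6305) + 1909 = 20824
p(9) = -3(20824) + (-6305) = -68777

-68777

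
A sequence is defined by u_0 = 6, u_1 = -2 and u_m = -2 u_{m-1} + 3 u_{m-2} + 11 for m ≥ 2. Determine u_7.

u_2 = -2·(-2) + 3·6 + 11 = 33
u_3 = -2·33 + 3·(-2) + 11 = -61
u_4 = -2·(-61) + 3·33 + 11 = 232
u_5 = -2·232 + 3·(-61) + 11 = -636
u_6 = -2·(-636) + 3·232 + 11 = 1979
u_7 = -2·1979 + 3·(-636) + 11 = -5855

-5855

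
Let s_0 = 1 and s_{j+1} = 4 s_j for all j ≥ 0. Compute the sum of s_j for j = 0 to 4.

s_1 = 4(1) = 4
s_2 = 4(4) = 16
s_3 = 4(16) = 64
s_4 = 4(64) = 256
Sum = 1 + 4 + 16 + 64 + 256 = 341

341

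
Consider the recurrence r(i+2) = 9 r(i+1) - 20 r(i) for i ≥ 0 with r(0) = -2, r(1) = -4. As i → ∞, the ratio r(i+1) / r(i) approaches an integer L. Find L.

5

The characteristic equation is r^2 - 9r + 20 = 0, which factors as (r - 5)(r - 4) = 0.
So the roots are 5 and 4. Since |5| > |4| and the coefficient of 5^i is non-zero, the ratio tends to 5.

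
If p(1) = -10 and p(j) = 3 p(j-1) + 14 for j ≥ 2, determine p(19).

-1162261474

The fixed point is 14/(1 - 3) = -7, so p(j) + 7 = 3(p(j-1) + 7).
Hence p(j) = -3·3^{j-1} - 7.
p(19) = -3·3^{18} - 7 = -3·387420489 - 7 = -1162261474.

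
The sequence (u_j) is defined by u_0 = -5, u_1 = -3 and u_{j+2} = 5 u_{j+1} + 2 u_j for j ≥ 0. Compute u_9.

u_2 = 5(-3) + 2(-5) = -25
u_3 = 5(-25) + 2(-3) = -131
u_4 = 5(-131) + 2(-25) = -705
u_5 = 5(-705) + 2(-131) = -3787
u_6 = 5(-3787) + 2(-705) = -20345
u_7 = 5(-20345) + 2(-3787) = -109299
u_8 = 5(-109299) + 2(-20345) = -587185
u_9 = 5(-587185) + 2(-109299) = -3154523

-3154523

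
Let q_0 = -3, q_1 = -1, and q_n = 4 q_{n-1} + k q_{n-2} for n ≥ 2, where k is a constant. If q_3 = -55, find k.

q_2 = -4 - 3k
q_3 = -16 - 13k
So -16 - 13k = -55, giving k = 3.

3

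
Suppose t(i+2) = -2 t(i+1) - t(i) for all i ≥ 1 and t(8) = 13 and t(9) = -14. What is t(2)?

7

Rearranging, t(i-2) = -(t(i) + 2 t(i-1)).
t(7) = -(-14 + 2*13) = -12
t(6) = -(13 + 2*(-12)) = 11
t(5) = -(-12 + 2*11) = -10
t(4) = -(11 + 2*(-10)) = 9
t(3) = -(-10 + 2*9) = -8
t(2) = -(9 + 2*(-8)) = 7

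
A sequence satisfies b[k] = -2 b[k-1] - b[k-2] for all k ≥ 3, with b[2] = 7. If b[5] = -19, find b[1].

Let b[1] = z.
b[3] = -14 - z
b[4] = 21 + 2z
b[5] = -28 - 3z
So -28 - 3z = -19, giving z = -3.

-3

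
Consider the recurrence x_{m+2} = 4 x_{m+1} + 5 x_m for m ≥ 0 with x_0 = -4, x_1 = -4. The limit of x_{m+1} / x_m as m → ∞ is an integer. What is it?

The characteristic equation is r^2 - 4r - 5 = 0, which factors as (r - 5)(r + 1) = 0.
So the roots are 5 and -1. Since |5| > |-1| and the coefficient of 5^m is non-zero, the ratio tends to 5.

5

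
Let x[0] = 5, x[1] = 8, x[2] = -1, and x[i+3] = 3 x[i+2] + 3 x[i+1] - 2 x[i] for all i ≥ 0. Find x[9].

x[3] = 3(-1) + 3(8) - 2(5) = 11
x[4] = 3(11) + 3(-1) - 2(8) = 14
x[5] = 3(14) + 3(11) - 2(-1) = 77
x[6] = 3(77) + 3(14) - 2(11) = 251
x[7] = 3(251) + 3(77) - 2(14) = 956
x[8] = 3(956) + 3(251) - 2(77) = 3467
x[9] = 3(3467) + 3(956) - 2(251) = 12767

12767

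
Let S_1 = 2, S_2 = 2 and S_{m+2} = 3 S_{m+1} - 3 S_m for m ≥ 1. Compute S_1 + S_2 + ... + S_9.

S_3 = 3*2 - 3*2 = 0
S_4 = 3*0 - 3*2 = -6
S_5 = 3*(-6) - 3*0 = -18
S_6 = 3*(-18) - 3*(-6) = -36
S_7 = 3*(-36) - 3*(-18) = -54
S_8 = 3*(-54) - 3*(-36) = -54
S_9 = 3*(-54) - 3*(-54) = 0
Sum = 2 + 2 + 0 + (-6) + (-18) + (-36) + (-54) + (-54) + 0 = -164

-164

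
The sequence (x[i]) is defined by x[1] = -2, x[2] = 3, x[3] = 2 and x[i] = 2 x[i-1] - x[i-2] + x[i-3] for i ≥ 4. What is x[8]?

2

x[4] = 2(2) - 3 + (-2) = -1
x[5] = 2(-1) - 2 + 3 = -1
x[6] = 2(-1) - (-1) + 2 = 1
x[7] = 2(1) - (-1) + (-1) = 2
x[8] = 2(2) - 1 + (-1) = 2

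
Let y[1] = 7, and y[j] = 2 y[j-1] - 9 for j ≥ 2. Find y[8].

-247

y[2] = 2*7 - 9 = 5
y[3] = 2*5 - 9 = 1
y[4] = 2*1 - 9 = -7
y[5] = 2*(-7) - 9 = -23
y[6] = 2*(-23) - 9 = -55
y[7] = 2*(-55) - 9 = -119
y[8] = 2*(-119) - 9 = -247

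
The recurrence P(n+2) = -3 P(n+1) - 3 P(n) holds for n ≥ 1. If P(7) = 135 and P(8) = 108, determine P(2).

Rearranging, P(n-2) = (P(n) + 3 P(n-1)) / -3.
P(6) = (108 + 3·135) / -3 = 513/-3 = -171
P(5) = (135 + 3·(-171)) / -3 = -378/-3 = 126
P(4) = (-171 + 3·126) / -3 = 207/-3 = -69
P(3) = (126 + 3·(-69)) / -3 = -81/-3 = 27
P(2) = (-69 + 3·27) / -3 = 12/-3 = -4

-4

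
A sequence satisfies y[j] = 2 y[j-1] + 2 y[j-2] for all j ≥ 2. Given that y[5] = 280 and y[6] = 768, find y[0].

Rearranging, y[j-2] = (y[j] - 2 y[j-1]) / 2.
y[4] = (768 - 2·280) / 2 = 208/2 = 104
y[3] = (280 - 2·104) / 2 = 72/2 = 36
y[2] = (104 - 2·36) / 2 = 32/2 = 16
y[1] = (36 - 2·16) / 2 = 4/2 = 2
y[0] = (16 - 2·2) / 2 = 12/2 = 6

6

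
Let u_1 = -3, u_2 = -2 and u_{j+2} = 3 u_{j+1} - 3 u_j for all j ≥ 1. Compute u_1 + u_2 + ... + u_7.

u_3 = 3*(-2) - 3*(-3) = 3
u_4 = 3*3 - 3*(-2) = 15
u_5 = 3*15 - 3*3 = 36
u_6 = 3*36 - 3*15 = 63
u_7 = 3*63 - 3*36 = 81
Sum = (-3) + (-2) + 3 + 15 + 36 + 63 + 81 = 193

193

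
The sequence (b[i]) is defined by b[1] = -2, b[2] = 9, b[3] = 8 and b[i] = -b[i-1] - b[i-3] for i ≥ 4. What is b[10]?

-24

b[4] = -8 - (-2) = -6
b[5] = -(-6) - 9 = -3
b[6] = -(-3) - 8 = -5
b[7] = -(-5) - (-6) = 11
b[8] = -11 - (-3) = -8
b[9] = -(-8) - (-5) = 13
b[10] = -13 - 11 = -24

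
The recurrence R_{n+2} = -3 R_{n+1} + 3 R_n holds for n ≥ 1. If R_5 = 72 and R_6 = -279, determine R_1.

Rearranging, R_{n-2} = (R_n + 3 R_{n-1}) / 3.
R_4 = (-279 + 3(72)) / 3 = -63/3 = -21
R_3 = (72 + 3(-21)) / 3 = 9/3 = 3
R_2 = (-21 + 3(3)) / 3 = -12/3 = -4
R_1 = (3 + 3(-4)) / 3 = -9/3 = -3

-3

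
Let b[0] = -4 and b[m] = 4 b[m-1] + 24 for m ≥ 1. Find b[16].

17179869176

The fixed point is 24/(1 - 4) = -8, so b[m] + 8 = 4(b[m-1] + 8).
Hence b[m] = 4·4^m - 8.
b[16] = 4·4^{16} - 8 = 4·4294967296 - 8 = 17179869176.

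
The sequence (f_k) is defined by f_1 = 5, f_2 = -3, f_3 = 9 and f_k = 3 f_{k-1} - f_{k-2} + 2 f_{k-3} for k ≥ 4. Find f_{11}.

f_4 = 3*9 - (-3) + 2*5 = 40
f_5 = 3*40 - 9 + 2*(-3) = 105
f_6 = 3*105 - 40 + 2*9 = 293
f_7 = 3*293 - 105 + 2*40 = 854
f_8 = 3*854 - 293 + 2*105 = 2479
f_9 = 3*2479 - 854 + 2*293 = 7169
f_{10} = 3*7169 - 2479 + 2*854 = 20736
f_{11} = 3*20736 - 7169 + 2*2479 = 59997

59997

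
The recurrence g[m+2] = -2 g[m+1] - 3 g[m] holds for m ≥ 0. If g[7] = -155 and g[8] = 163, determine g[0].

Rearranging, g[m-2] = (g[m] + 2 g[m-1]) / -3.
g[6] = (163 + 2*(-155)) / -3 = -147/-3 = 49
g[5] = (-155 + 2*49) / -3 = -57/-3 = 19
g[4] = (49 + 2*19) / -3 = 87/-3 = -29
g[3] = (19 + 2*(-29)) / -3 = -39/-3 = 13
g[2] = (-29 + 2*13) / -3 = -3/-3 = 1
g[1] = (13 + 2*1) / -3 = 15/-3 = -5
g[0] = (1 + 2*(-5)) / -3 = -9/-3 = 3

3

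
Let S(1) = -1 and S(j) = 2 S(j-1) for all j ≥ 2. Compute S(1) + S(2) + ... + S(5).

S(2) = 2(-1) = -2
S(3) = 2(-2) = -4
S(4) = 2(-4) = -8
S(5) = 2(-8) = -16
Sum = (-1) + (-2) + (-4) + (-8) + (-16) = -31

-31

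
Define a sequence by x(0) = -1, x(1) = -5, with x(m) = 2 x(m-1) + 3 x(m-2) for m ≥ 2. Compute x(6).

-1093

x(2) = 2(-5) + 3(-1) = -13
x(3) = 2(-13) + 3(-5) = -41
x(4) = 2(-41) + 3(-13) = -121
x(5) = 2(-121) + 3(-41) = -365
x(6) = 2(-365) + 3(-121) = -1093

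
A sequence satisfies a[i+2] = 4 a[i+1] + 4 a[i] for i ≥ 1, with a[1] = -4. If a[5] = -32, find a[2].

Let a[2] = v.
a[3] = -16 + 4v
a[4] = -64 + 20v
a[5] = -320 + 96v
So -320 + 96v = -32, giving v = 3.

3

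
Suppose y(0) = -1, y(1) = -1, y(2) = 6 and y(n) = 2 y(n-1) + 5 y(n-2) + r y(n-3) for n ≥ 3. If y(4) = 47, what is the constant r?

y(3) = 7 - r
y(4) = 44 - 3r
So 44 - 3r = 47, giving r = -1.

-1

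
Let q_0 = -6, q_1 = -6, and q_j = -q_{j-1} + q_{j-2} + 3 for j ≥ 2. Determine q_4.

12

q_2 = -(-6) + (-6) + 3 = 3
q_3 = -3 + (-6) + 3 = -6
q_4 = -(-6) + 3 + 3 = 12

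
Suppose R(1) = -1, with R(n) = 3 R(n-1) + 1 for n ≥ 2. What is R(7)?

-365

R(2) = 3·(-1) + 1 = -2
R(3) = 3·(-2) + 1 = -5
R(4) = 3·(-5) + 1 = -14
R(5) = 3·(-14) + 1 = -41
R(6) = 3·(-41) + 1 = -122
R(7) = 3·(-122) + 1 = -365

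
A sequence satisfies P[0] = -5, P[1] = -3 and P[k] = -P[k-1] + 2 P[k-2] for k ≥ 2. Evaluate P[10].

-687

P[2] = -(-3) + 2*(-5) = -7
P[3] = -(-7) + 2*(-3) = 1
P[4] = -1 + 2*(-7) = -15
P[5] = -(-15) + 2*1 = 17
P[6] = -17 + 2*(-15) = -47
P[7] = -(-47) + 2*17 = 81
P[8] = -81 + 2*(-47) = -175
P[9] = -(-175) + 2*81 = 337
P[10] = -337 + 2*(-175) = -687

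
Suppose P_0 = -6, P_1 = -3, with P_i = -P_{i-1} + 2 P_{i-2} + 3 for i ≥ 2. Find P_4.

P_2 = -(-3) + 2(-6) + 3 = -6
P_3 = -(-6) + 2(-3) + 3 = 3
P_4 = -3 + 2(-6) + 3 = -12

-12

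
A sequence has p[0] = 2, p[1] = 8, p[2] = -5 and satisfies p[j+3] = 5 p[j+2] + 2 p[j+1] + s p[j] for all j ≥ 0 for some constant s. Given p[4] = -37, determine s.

1

p[3] = -9 + 2s
p[4] = -55 + 18s
So -55 + 18s = -37, giving s = 1.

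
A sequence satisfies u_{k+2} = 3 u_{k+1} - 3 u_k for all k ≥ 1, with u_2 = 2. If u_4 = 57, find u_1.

-5

Let u_1 = v.
u_3 = 6 - 3v
u_4 = 12 - 9v
So 12 - 9v = 57, giving v = -5.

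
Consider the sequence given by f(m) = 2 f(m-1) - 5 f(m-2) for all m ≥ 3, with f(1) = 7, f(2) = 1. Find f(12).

f(3) = 2(1) - 5(7) = -33
f(4) = 2(-33) - 5(1) = -71
f(5) = 2(-71) - 5(-33) = 23
f(6) = 2(23) - 5(-71) = 401
f(7) = 2(401) - 5(23) = 687
f(8) = 2(687) - 5(401) = -631
f(9) = 2(-631) - 5(687) = -4697
f(10) = 2(-4697) - 5(-631) = -6239
f(11) = 2(-6239) - 5(-4697) = 11007
f(12) = 2(11007) - 5(-6239) = 53209

53209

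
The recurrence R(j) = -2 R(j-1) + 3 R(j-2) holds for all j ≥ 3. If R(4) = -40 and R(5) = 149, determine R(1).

Rearranging, R(j-2) = (R(j) + 2 R(j-1)) / 3.
R(3) = (149 + 2·(-40)) / 3 = 69/3 = 23
R(2) = (-40 + 2·23) / 3 = 6/3 = 2
R(1) = (23 + 2·2) / 3 = 27/3 = 9

9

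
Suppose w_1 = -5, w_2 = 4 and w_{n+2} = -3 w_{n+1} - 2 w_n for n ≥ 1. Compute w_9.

w_3 = -3*4 - 2*(-5) = -2
w_4 = -3*(-2) - 2*4 = -2
w_5 = -3*(-2) - 2*(-2) = 10
w_6 = -3*10 - 2*(-2) = -26
w_7 = -3*(-26) - 2*10 = 58
w_8 = -3*58 - 2*(-26) = -122
w_9 = -3*(-122) - 2*58 = 250

250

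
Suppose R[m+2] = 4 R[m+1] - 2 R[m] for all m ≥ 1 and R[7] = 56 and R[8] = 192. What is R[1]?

Rearranging, R[m-2] = (R[m] - 4 R[m-1]) / -2.
R[6] = (192 - 4·56) / -2 = -32/-2 = 16
R[5] = (56 - 4·16) / -2 = -8/-2 = 4
R[4] = (16 - 4·4) / -2 = 0/-2 = 0
R[3] = (4 - 4·0) / -2 = 4/-2 = -2
R[2] = (0 - 4·(-2)) / -2 = 8/-2 = -4
R[1] = (-2 - 4·(-4)) / -2 = 14/-2 = -7

-7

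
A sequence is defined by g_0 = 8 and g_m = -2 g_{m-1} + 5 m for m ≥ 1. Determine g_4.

118

g_1 = -2*8 + 5 = -11
g_2 = -2*(-11) + 10 = 32
g_3 = -2*32 + 15 = -49
g_4 = -2*(-49) + 20 = 118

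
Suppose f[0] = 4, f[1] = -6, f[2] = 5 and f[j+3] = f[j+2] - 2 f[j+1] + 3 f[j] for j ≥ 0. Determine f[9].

f[3] = 5 - 2*(-6) + 3*4 = 29
f[4] = 29 - 2*5 + 3*(-6) = 1
f[5] = 1 - 2*29 + 3*5 = -42
f[6] = (-42) - 2*1 + 3*29 = 43
f[7] = 43 - 2*(-42) + 3*1 = 130
f[8] = 130 - 2*43 + 3*(-42) = -82
f[9] = (-82) - 2*130 + 3*43 = -213

-213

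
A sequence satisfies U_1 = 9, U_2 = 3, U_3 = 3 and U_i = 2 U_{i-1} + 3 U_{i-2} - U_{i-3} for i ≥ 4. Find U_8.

435

U_4 = 2*3 + 3*3 - 9 = 6
U_5 = 2*6 + 3*3 - 3 = 18
U_6 = 2*18 + 3*6 - 3 = 51
U_7 = 2*51 + 3*18 - 6 = 150
U_8 = 2*150 + 3*51 - 18 = 435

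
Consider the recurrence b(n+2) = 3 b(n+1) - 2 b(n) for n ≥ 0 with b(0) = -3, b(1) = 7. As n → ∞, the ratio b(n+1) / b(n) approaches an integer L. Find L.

2

The characteristic equation is r^2 - 3r + 2 = 0, which factors as (r - 2)(r - 1) = 0.
So the roots are 2 and 1. Since |2| > |1| and the coefficient of 2^n is non-zero, the ratio tends to 2.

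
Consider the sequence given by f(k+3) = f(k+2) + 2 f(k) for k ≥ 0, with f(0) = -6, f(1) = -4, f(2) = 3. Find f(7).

f(3) = 3 + 2·(-6) = -9
f(4) = (-9) + 2·(-4) = -17
f(5) = (-17) + 2·3 = -11
f(6) = (-11) + 2·(-9) = -29
f(7) = (-29) + 2·(-17) = -63

-63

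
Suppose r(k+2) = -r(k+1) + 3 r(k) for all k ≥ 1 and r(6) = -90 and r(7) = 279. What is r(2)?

3

Rearranging, r(k-2) = (r(k) + r(k-1)) / 3.
r(5) = (279 + (-90)) / 3 = 189/3 = 63
r(4) = (-90 + 63) / 3 = -27/3 = -9
r(3) = (63 + (-9)) / 3 = 54/3 = 18
r(2) = (-9 + 18) / 3 = 9/3 = 3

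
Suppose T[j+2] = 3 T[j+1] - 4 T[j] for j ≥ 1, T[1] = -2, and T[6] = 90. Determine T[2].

Let T[2] = v.
T[3] = 8 + 3v
T[4] = 24 + 5v
T[5] = 40 + 3v
T[6] = 24 - 11v
So 24 - 11v = 90, giving v = -6.

-6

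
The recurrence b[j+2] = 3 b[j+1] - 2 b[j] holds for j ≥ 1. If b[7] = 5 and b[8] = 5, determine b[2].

5

Rearranging, b[j-2] = (b[j] - 3 b[j-1]) / -2.
b[6] = (5 - 3*5) / -2 = -10/-2 = 5
b[5] = (5 - 3*5) / -2 = -10/-2 = 5
b[4] = (5 - 3*5) / -2 = -10/-2 = 5
b[3] = (5 - 3*5) / -2 = -10/-2 = 5
b[2] = (5 - 3*5) / -2 = -10/-2 = 5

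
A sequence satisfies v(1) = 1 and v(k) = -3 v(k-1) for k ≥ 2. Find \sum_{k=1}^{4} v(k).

-20

v(2) = -3·1 = -3
v(3) = -3·(-3) = 9
v(4) = -3·9 = -27
Sum = 1 + (-3) + 9 + (-27) = -20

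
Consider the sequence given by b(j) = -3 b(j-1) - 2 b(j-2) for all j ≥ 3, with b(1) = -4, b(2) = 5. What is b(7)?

b(3) = -3*5 - 2*(-4) = -7
b(4) = -3*(-7) - 2*5 = 11
b(5) = -3*11 - 2*(-7) = -19
b(6) = -3*(-19) - 2*11 = 35
b(7) = -3*35 - 2*(-19) = -67

-67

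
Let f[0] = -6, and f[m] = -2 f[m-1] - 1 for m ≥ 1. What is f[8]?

-1451

f[1] = -2*(-6) - 1 = 11
f[2] = -2*11 - 1 = -23
f[3] = -2*(-23) - 1 = 45
f[4] = -2*45 - 1 = -91
f[5] = -2*(-91) - 1 = 181
f[6] = -2*181 - 1 = -363
f[7] = -2*(-363) - 1 = 725
f[8] = -2*725 - 1 = -1451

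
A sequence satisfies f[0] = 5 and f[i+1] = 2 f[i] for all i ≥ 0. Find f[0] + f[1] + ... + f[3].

f[1] = 2·5 = 10
f[2] = 2·10 = 20
f[3] = 2·20 = 40
Sum = 5 + 10 + 20 + 40 = 75

75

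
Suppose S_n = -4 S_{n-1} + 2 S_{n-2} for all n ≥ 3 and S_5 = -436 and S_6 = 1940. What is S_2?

5

Rearranging, S_{n-2} = (S_n + 4 S_{n-1}) / 2.
S_4 = (1940 + 4·(-436)) / 2 = 196/2 = 98
S_3 = (-436 + 4·98) / 2 = -44/2 = -22
S_2 = (98 + 4·(-22)) / 2 = 10/2 = 5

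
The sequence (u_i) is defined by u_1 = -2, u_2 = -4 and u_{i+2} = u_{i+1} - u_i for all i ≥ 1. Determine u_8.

-4

u_3 = (-4) - (-2) = -2
u_4 = (-2) - (-4) = 2
u_5 = 2 - (-2) = 4
u_6 = 4 - 2 = 2
u_7 = 2 - 4 = -2
u_8 = (-2) - 2 = -4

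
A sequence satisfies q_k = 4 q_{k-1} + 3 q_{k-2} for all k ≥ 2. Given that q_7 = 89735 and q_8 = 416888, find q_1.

Rearranging, q_{k-2} = (q_k - 4 q_{k-1}) / 3.
q_6 = (416888 - 4(89735)) / 3 = 57948/3 = 19316
q_5 = (89735 - 4(19316)) / 3 = 12471/3 = 4157
q_4 = (19316 - 4(4157)) / 3 = 2688/3 = 896
q_3 = (4157 - 4(896)) / 3 = 573/3 = 191
q_2 = (896 - 4(191)) / 3 = 132/3 = 44
q_1 = (191 - 4(44)) / 3 = 15/3 = 5

5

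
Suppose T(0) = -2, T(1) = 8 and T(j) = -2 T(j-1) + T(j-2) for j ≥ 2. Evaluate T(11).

T(2) = -2*8 + (-2) = -18
T(3) = -2*(-18) + 8 = 44
T(4) = -2*44 + (-18) = -106
T(5) = -2*(-106) + 44 = 256
T(6) = -2*256 + (-106) = -618
T(7) = -2*(-618) + 256 = 1492
T(8) = -2*1492 + (-618) = -3602
T(9) = -2*(-3602) + 1492 = 8696
T(10) = -2*8696 + (-3602) = -20994
T(11) = -2*(-20994) + 8696 = 50684

50684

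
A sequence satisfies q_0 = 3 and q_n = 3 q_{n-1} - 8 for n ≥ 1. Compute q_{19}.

The fixed point is -8/(1 - 3) = 4, so q_n - 4 = 3(q_{n-1} - 4).
Hence q_n = -1·3^n + 4.
q_{19} = -1·3^{19} + 4 = -1·1162261467 + 4 = -1162261463.

-1162261463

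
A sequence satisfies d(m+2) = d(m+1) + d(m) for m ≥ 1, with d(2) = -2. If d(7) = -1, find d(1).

Let d(1) = y.
d(3) = -2 + y
d(4) = -4 + y
d(5) = -6 + 2y
d(6) = -10 + 3y
d(7) = -16 + 5y
So -16 + 5y = -1, giving y = 3.

3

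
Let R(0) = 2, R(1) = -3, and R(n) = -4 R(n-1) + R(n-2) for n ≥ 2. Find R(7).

-19003

R(2) = -4(-3) + 2 = 14
R(3) = -4(14) + (-3) = -59
R(4) = -4(-59) + 14 = 250
R(5) = -4(250) + (-59) = -1059
R(6) = -4(-1059) + 250 = 4486
R(7) = -4(4486) + (-1059) = -19003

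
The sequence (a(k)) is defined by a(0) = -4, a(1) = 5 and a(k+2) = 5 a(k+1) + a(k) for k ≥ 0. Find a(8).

415121

a(2) = 5*5 + (-4) = 21
a(3) = 5*21 + 5 = 110
a(4) = 5*110 + 21 = 571
a(5) = 5*571 + 110 = 2965
a(6) = 5*2965 + 571 = 15396
a(7) = 5*15396 + 2965 = 79945
a(8) = 5*79945 + 15396 = 415121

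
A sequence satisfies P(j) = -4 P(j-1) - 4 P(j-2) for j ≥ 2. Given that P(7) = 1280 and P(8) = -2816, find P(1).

8

Rearranging, P(j-2) = (P(j) + 4 P(j-1)) / -4.
P(6) = (-2816 + 4·1280) / -4 = 2304/-4 = -576
P(5) = (1280 + 4·(-576)) / -4 = -1024/-4 = 256
P(4) = (-576 + 4·256) / -4 = 448/-4 = -112
P(3) = (256 + 4·(-112)) / -4 = -192/-4 = 48
P(2) = (-112 + 4·48) / -4 = 80/-4 = -20
P(1) = (48 + 4·(-20)) / -4 = -32/-4 = 8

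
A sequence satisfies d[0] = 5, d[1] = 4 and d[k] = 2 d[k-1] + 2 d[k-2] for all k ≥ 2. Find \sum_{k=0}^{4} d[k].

195

d[2] = 2·4 + 2·5 = 18
d[3] = 2·18 + 2·4 = 44
d[4] = 2·44 + 2·18 = 124
Sum = 5 + 4 + 18 + 44 + 124 = 195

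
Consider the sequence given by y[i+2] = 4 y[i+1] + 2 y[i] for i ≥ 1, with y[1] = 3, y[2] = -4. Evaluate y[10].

y[3] = 4·(-4) + 2·3 = -10
y[4] = 4·(-10) + 2·(-4) = -48
y[5] = 4·(-48) + 2·(-10) = -212
y[6] = 4·(-212) + 2·(-48) = -944
y[7] = 4·(-944) + 2·(-212) = -4200
y[8] = 4·(-4200) + 2·(-944) = -18688
y[9] = 4·(-18688) + 2·(-4200) = -83152
y[10] = 4·(-83152) + 2·(-18688) = -369984

-369984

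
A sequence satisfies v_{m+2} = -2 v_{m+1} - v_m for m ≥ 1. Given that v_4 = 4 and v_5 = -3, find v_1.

-7

Rearranging, v_{m-2} = -(v_m + 2 v_{m-1}).
v_3 = -(-3 + 2·4) = -5
v_2 = -(4 + 2·(-5)) = 6
v_1 = -(-5 + 2·6) = -7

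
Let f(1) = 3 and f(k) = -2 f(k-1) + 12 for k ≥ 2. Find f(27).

-67108860

The fixed point is 12/(1 + 2) = 4, so f(k) - 4 = -2(f(k-1) - 4).
Hence f(k) = -1·(-2)^{k-1} + 4.
f(27) = -1·(-2)^{26} + 4 = -1·67108864 + 4 = -67108860.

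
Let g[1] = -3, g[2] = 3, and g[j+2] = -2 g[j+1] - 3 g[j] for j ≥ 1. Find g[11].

723

g[3] = -2·3 - 3·(-3) = 3
g[4] = -2·3 - 3·3 = -15
g[5] = -2·(-15) - 3·3 = 21
g[6] = -2·21 - 3·(-15) = 3
g[7] = -2·3 - 3·21 = -69
g[8] = -2·(-69) - 3·3 = 129
g[9] = -2·129 - 3·(-69) = -51
g[10] = -2·(-51) - 3·129 = -285
g[11] = -2·(-285) - 3·(-51) = 723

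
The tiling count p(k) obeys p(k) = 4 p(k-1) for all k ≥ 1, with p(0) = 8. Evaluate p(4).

p(1) = 4(8) = 32
p(2) = 4(32) = 128
p(3) = 4(128) = 512
p(4) = 4(512) = 2048

2048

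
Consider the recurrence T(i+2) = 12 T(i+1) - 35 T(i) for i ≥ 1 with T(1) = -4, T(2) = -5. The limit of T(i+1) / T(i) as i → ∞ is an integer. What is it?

The characteristic equation is r^2 - 12r + 35 = 0, which factors as (r - 7)(r - 5) = 0.
So the roots are 7 and 5. Since |7| > |5| and the coefficient of 7^i is non-zero, the ratio tends to 7.

7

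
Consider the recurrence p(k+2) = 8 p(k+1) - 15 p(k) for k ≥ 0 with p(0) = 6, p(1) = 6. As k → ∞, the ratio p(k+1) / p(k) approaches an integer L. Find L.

5

The characteristic equation is r^2 - 8r + 15 = 0, which factors as (r - 5)(r - 3) = 0.
So the roots are 5 and 3. Since |5| > |3| and the coefficient of 5^k is non-zero, the ratio tends to 5.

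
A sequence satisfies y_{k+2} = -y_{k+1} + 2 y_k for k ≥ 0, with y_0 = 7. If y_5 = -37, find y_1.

Let y_1 = z.
y_2 = 14 - z
y_3 = -14 + 3z
y_4 = 42 - 5z
y_5 = -70 + 11z
So -70 + 11z = -37, giving z = 3.

3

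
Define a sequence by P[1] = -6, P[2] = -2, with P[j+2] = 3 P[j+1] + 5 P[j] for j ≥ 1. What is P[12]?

-11961328

P[3] = 3·(-2) + 5·(-6) = -36
P[4] = 3·(-36) + 5·(-2) = -118
P[5] = 3·(-118) + 5·(-36) = -534
P[6] = 3·(-534) + 5·(-118) = -2192
P[7] = 3·(-2192) + 5·(-534) = -9246
P[8] = 3·(-9246) + 5·(-2192) = -38698
P[9] = 3·(-38698) + 5·(-9246) = -162324
P[10] = 3·(-162324) + 5·(-38698) = -680462
P[11] = 3·(-680462) + 5·(-162324) = -2853006
P[12] = 3·(-2853006) + 5·(-680462) = -11961328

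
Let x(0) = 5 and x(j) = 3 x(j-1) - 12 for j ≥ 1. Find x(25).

-847288609437

The fixed point is -12/(1 - 3) = 6, so x(j) - 6 = 3(x(j-1) - 6).
Hence x(j) = -1·3^j + 6.
x(25) = -1·3^{25} + 6 = -1·847288609443 + 6 = -847288609437.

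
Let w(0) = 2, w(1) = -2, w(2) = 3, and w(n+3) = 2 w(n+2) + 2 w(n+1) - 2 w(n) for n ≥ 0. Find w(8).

100

w(3) = 2·3 + 2·(-2) - 2·2 = -2
w(4) = 2·(-2) + 2·3 - 2·(-2) = 6
w(5) = 2·6 + 2·(-2) - 2·3 = 2
w(6) = 2·2 + 2·6 - 2·(-2) = 20
w(7) = 2·20 + 2·2 - 2·6 = 32
w(8) = 2·32 + 2·20 - 2·2 = 100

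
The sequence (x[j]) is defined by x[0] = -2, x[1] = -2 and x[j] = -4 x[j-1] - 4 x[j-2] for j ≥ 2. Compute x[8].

x[2] = -4*(-2) - 4*(-2) = 16
x[3] = -4*16 - 4*(-2) = -56
x[4] = -4*(-56) - 4*16 = 160
x[5] = -4*160 - 4*(-56) = -416
x[6] = -4*(-416) - 4*160 = 1024
x[7] = -4*1024 - 4*(-416) = -2432
x[8] = -4*(-2432) - 4*1024 = 5632

5632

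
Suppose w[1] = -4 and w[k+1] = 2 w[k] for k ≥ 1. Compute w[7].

-256

w[2] = 2*(-4) = -8
w[3] = 2*(-8) = -16
w[4] = 2*(-16) = -32
w[5] = 2*(-32) = -64
w[6] = 2*(-64) = -128
w[7] = 2*(-128) = -256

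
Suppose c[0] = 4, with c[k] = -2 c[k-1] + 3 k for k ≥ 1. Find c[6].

220

c[1] = -2(4) + 3 = -5
c[2] = -2(-5) + 6 = 16
c[3] = -2(16) + 9 = -23
c[4] = -2(-23) + 12 = 58
c[5] = -2(58) + 15 = -101
c[6] = -2(-101) + 18 = 220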